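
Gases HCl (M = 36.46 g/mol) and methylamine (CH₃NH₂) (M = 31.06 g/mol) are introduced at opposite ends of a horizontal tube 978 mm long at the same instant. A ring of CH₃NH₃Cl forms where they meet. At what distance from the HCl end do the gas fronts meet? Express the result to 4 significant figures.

In equal time, each gas travels a distance ∝ its rate ∝ 1/√M, so d_HCl/d_CH₃NH₂ = √(M_CH₃NH₂/M_HCl) = √(31.06/36.46) = 0.9230.
With d_HCl + d_CH₃NH₂ = 978 mm, d_CH₃NH₂ = 978/(1 + 0.9230) = 508.6 mm.
d_HCl = 978 − 508.6 = 469.4 mm.

469.4 mm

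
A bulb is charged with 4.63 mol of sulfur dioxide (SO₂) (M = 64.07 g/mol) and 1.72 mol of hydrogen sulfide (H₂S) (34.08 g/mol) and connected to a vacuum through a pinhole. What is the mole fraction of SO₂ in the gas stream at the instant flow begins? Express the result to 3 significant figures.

Rate_i ∝ x_i/√M_i (Graham's law weighted by mole fraction), so the effusate composition follows n_i/√M_i.
So x_SO₂ in the escaping gas = (n_SO₂/√M_SO₂) / Σ(n_i/√M_i)
= (4.63/√64.07) / (4.63/√64.07 + 1.72/√34.08) = 0.5784/(0.5784 + 0.2946) = 0.663.

0.663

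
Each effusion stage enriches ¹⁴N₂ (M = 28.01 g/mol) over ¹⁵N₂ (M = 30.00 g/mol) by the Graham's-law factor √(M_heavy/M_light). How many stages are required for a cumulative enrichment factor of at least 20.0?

88

Single-stage factor α = √(30.00/28.01), so ln α = ½ ln(1.07105) = 0.03432.
Need α^N ≥ 20.0 ⇒ N ≥ ln(20.0) / ln α = 2.996 / 0.03432 = 87.29.
So at least 88 stages are needed.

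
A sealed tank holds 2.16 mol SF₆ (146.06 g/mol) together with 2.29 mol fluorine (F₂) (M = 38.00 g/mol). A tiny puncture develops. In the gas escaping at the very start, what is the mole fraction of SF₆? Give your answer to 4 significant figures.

Each component's effusion rate ∝ (its partial pressure)·(1/√M) ∝ n_i/√M_i.
So x_SF₆ in the escaping gas = (n_SF₆/√M_SF₆) / Σ(n_i/√M_i)
= (2.16/√146.06) / (2.16/√146.06 + 2.29/√38.00) = 0.1787/(0.1787 + 0.3715) = 0.3248.

0.3248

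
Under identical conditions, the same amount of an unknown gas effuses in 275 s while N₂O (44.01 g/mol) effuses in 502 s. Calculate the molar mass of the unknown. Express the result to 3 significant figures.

13.2 g/mol

Graham's law gives t_X/t_N₂O = √(M_X/M_N₂O).
275/502 = 0.5478 = √(M_X/44.01)
M_X = 44.01 × 0.5478² = 44.01 × 0.3001 = 13.2 g/mol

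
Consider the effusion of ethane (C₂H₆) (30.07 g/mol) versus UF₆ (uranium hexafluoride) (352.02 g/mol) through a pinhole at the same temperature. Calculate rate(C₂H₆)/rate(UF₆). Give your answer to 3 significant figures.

From Graham's law, rate_C₂H₆/rate_UF₆ = √(M_UF₆/M_C₂H₆) = √(352.02/30.07) = √11.71 = 3.42.

3.42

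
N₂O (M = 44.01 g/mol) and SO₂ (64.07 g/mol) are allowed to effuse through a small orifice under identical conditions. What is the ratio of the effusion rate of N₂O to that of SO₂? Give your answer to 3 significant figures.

By Graham's law, rate_N₂O/rate_SO₂ = √(M_SO₂/M_N₂O) = √(64.07/44.01) = √1.456 = 1.21.

1.21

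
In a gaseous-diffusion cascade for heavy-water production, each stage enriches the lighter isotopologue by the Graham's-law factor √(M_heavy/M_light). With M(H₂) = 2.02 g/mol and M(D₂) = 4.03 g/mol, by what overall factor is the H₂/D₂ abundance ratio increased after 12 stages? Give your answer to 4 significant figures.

Overall factor = α^12 with α = √(4.03/2.02), i.e. (4.03/2.02)^(12/2).
= 1.99505^6 = 63.06.

63.06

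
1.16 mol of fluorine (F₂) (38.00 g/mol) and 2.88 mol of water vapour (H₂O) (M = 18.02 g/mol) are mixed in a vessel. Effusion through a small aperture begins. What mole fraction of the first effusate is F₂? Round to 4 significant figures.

0.2171

Effusion rate of each component ∝ n_i/√M_i (partial pressure × 1/√M).
x_F₂(eff) = (n_F₂/√M_F₂) / (n_F₂/√M_F₂ + n_H₂O/√M_H₂O)
= (1.16/√38.00) / (1.16/√38.00 + 2.88/√18.02) = 0.1882/(0.1882 + 0.6784) = 0.2171.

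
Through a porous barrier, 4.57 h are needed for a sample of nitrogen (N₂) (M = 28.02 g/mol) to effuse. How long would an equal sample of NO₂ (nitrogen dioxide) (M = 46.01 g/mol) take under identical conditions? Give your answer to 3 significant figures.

By Graham's law, t_NO₂/t_N₂ = √(M_NO₂/M_N₂) = √(46.01/28.02) = √1.642 = 1.281.
So the time for NO₂ is 4.57 × 1.281 = 5.86 h.

5.86 h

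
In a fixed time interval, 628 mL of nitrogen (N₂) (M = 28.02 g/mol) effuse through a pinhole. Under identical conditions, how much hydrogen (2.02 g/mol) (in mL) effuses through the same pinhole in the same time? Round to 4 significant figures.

2339 mL

Since effusion rate ∝ 1/√M, rate_H₂/rate_N₂ = √(M_N₂/M_H₂) = √(28.02/2.02) = √13.87 = 3.724.
So the volume for H₂ is 628 × 3.724 = 2339 mL.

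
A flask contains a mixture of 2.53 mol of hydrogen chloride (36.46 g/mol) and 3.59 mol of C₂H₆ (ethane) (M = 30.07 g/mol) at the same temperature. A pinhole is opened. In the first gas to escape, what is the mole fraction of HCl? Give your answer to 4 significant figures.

0.3902

Effusion rate of each component ∝ n_i/√M_i (partial pressure × 1/√M).
So x_HCl in the escaping gas = (n_HCl/√M_HCl) / Σ(n_i/√M_i)
= (2.53/√36.46) / (2.53/√36.46 + 3.59/√30.07) = 0.4190/(0.4190 + 0.6547) = 0.3902.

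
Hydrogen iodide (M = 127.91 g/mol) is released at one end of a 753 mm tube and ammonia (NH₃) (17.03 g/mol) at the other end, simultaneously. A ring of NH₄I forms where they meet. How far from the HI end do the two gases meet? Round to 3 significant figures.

201 mm

In equal time, each gas travels a distance ∝ its rate ∝ 1/√M, so d_HI/d_NH₃ = √(M_NH₃/M_HI) = √(17.03/127.91) = 0.3649.
With d_HI + d_NH₃ = 753 mm, d_NH₃ = 753/(1 + 0.3649) = 551.7 mm.
d_HI = 753 − 551.7 = 201 mm.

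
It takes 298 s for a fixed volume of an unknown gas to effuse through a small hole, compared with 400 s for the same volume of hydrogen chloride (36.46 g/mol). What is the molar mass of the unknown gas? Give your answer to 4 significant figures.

Graham's law gives t_X/t_HCl = √(M_X/M_HCl).
298/400 = 0.7450 = √(M_X/36.46)
M_X = 36.46 × 0.7450² = 36.46 × 0.5550 = 20.24 g/mol

20.24 g/mol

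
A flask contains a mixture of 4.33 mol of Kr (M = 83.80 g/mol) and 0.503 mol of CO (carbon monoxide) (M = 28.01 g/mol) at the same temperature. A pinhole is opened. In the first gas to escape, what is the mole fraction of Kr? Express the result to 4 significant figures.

0.8327

Each component's effusion rate ∝ (its partial pressure)·(1/√M) ∝ n_i/√M_i.
Mole fraction of Kr in the effusate = (n_Kr/√M_Kr) / (n_Kr/√M_Kr + n_CO/√M_CO)
= (4.33/√83.80) / (4.33/√83.80 + 0.503/√28.01) = 0.4730/(0.4730 + 0.09504) = 0.8327.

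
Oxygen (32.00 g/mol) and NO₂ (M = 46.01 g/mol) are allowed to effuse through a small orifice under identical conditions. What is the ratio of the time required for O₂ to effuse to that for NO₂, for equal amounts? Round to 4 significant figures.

Graham's law gives t_O₂/t_NO₂ = √(M_O₂/M_NO₂) = √(32.00/46.01) = √0.6955 = 0.8340.

0.8340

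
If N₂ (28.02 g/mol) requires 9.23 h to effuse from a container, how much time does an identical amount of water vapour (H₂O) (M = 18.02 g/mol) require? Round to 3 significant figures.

Since effusion rate ∝ 1/√M, t_H₂O/t_N₂ = √(M_H₂O/M_N₂) = √(18.02/28.02) = √0.6431 = 0.8019.
So the time for H₂O is 9.23 × 0.8019 = 7.40 h.

7.40 h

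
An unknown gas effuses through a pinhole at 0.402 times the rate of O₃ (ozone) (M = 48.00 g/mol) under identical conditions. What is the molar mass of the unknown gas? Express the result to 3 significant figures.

By Graham's law, rate_X/rate_O₃ = √(M_O₃/M_X).
0.402 = √(48.00/M_X)
M_X = 48.00 / 0.402² = 48.00 / 0.1616 = 297 g/mol

297 g/mol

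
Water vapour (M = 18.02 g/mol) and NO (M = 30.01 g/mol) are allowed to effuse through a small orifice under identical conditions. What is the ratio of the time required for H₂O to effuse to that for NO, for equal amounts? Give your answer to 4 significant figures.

Since effusion rate ∝ 1/√M, t_H₂O/t_NO = √(M_H₂O/M_NO) = √(18.02/30.01) = √0.6005 = 0.7749.

0.7749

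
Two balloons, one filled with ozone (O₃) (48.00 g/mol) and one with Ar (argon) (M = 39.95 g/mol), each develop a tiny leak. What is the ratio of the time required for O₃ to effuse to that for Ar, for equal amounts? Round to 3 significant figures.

By Graham's law, t_O₃/t_Ar = √(M_O₃/M_Ar) = √(48.00/39.95) = √1.202 = 1.10.

1.10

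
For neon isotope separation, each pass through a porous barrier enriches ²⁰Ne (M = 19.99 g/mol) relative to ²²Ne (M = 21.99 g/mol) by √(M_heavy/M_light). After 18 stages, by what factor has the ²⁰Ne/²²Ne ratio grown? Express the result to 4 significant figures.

Each stage multiplies the ratio by α = √(21.99/19.99), so after 18 stages the overall factor is α^18 = (21.99/19.99)^(18/2).
= 1.10005^9 = 2.359.

2.359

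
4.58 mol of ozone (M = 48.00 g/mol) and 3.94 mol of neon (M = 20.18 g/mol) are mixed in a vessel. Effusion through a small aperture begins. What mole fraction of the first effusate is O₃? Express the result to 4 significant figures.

The effusion rate of species i is ∝ p_i/√M_i ∝ n_i/√M_i.
So x_O₃ in the escaping gas = (n_O₃/√M_O₃) / Σ(n_i/√M_i)
= (4.58/√48.00) / (4.58/√48.00 + 3.94/√20.18) = 0.6611/(0.6611 + 0.8771) = 0.4298.

0.4298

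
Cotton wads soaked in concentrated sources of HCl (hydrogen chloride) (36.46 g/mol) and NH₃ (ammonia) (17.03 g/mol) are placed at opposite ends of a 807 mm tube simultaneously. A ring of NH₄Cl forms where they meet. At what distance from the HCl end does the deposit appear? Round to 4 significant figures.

327.6 mm

The fronts meet when d_HCl + d_NH₃ = L with d_HCl/d_NH₃ = √(M_NH₃/M_HCl) (Graham's law). Here √(M_NH₃/M_HCl) = √(17.03/36.46) = 0.6834.
With d_HCl + d_NH₃ = 807 mm, d_NH₃ = 807/(1 + 0.6834) = 479.4 mm.
d_HCl = 807 − 479.4 = 327.6 mm.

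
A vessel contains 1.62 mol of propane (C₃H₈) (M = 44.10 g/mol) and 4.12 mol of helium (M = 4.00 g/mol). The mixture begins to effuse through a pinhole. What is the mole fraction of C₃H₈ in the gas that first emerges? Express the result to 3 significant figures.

0.106

Each component's effusion rate ∝ (its partial pressure)·(1/√M) ∝ n_i/√M_i.
x_C₃H₈(eff) = (n_C₃H₈/√M_C₃H₈) / (n_C₃H₈/√M_C₃H₈ + n_He/√M_He)
= (1.62/√44.10) / (1.62/√44.10 + 4.12/√4.00) = 0.2439/(0.2439 + 2.060) = 0.106.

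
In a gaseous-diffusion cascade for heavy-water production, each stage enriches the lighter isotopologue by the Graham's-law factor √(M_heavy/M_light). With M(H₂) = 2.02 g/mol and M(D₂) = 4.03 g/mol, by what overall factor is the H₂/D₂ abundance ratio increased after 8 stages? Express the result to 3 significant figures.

15.8

After 8 stages the ratio has grown by (√(4.03/2.02))^8 = (4.03/2.02)^(8/2).
= 1.99505^4 = 15.8.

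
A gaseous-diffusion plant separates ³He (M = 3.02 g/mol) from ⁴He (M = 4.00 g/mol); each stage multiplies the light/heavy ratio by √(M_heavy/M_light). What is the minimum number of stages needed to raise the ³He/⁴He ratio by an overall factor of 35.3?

26

Single-stage factor α = √(4.00/3.02), so ln α = ½ ln(1.32450) = 0.1405.
Need α^N ≥ 35.3 ⇒ N ≥ ln(35.3) / ln α = 3.564 / 0.1405 = 25.36.
Minimum whole number of stages: N = 26.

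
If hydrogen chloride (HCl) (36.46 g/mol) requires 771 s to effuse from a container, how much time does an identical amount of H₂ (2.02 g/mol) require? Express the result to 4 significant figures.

By Graham's law, t_H₂/t_HCl = √(M_H₂/M_HCl) = √(2.02/36.46) = √0.05540 = 0.2354.
So the time for H₂ is 771 × 0.2354 = 181.5 s.

181.5 s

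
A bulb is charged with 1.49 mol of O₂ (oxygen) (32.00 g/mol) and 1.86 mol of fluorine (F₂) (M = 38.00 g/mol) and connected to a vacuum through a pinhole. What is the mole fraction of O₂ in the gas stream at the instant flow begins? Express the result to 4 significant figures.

0.4661

Effusion rate of each component ∝ n_i/√M_i (partial pressure × 1/√M).
So x_O₂ in the escaping gas = (n_O₂/√M_O₂) / Σ(n_i/√M_i)
= (1.49/√32.00) / (1.49/√32.00 + 1.86/√38.00) = 0.2634/(0.2634 + 0.3017) = 0.4661.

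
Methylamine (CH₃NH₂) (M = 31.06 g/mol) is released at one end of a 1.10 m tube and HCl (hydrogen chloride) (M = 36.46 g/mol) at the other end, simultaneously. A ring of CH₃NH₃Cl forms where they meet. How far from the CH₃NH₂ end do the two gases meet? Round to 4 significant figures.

0.5720 m

In equal time, each gas travels a distance ∝ its rate ∝ 1/√M, so d_CH₃NH₂/d_HCl = √(M_HCl/M_CH₃NH₂) = √(36.46/31.06) = 1.083.
With d_CH₃NH₂ + d_HCl = 1.10 m, d_HCl = 1.10/(1 + 1.083) = 0.5280 m.
d_CH₃NH₂ = 1.10 − 0.5280 = 0.5720 m.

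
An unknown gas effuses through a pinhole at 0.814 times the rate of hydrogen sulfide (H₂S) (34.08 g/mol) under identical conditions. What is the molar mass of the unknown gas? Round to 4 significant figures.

Graham's law gives rate_X/rate_H₂S = √(M_H₂S/M_X).
0.814 = √(34.08/M_X)
M_X = 34.08 / 0.814² = 34.08 / 0.6626 = 51.43 g/mol

51.43 g/mol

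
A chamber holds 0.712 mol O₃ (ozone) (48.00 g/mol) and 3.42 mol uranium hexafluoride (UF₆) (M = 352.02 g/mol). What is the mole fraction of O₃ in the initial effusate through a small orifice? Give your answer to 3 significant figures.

Effusion rate of each component ∝ n_i/√M_i (partial pressure × 1/√M).
Mole fraction of O₃ in the effusate = (n_O₃/√M_O₃) / (n_O₃/√M_O₃ + n_UF₆/√M_UF₆)
= (0.712/√48.00) / (0.712/√48.00 + 3.42/√352.02) = 0.1028/(0.1028 + 0.1823) = 0.361.

0.361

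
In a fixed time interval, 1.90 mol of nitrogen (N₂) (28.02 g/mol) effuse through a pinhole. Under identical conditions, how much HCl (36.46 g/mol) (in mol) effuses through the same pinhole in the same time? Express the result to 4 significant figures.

1.666 mol

Using Graham's law: rate_HCl/rate_N₂ = √(M_N₂/M_HCl) = √(28.02/36.46) = √0.7685 = 0.8766.
So the amount for HCl is 1.90 × 0.8766 = 1.666 mol.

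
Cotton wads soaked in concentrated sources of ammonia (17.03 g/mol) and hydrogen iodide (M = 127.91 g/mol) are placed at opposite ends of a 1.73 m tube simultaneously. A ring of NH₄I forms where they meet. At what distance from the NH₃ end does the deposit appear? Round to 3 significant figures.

Distances travelled in equal time are proportional to diffusion rates, so d_NH₃/d_HI = √(M_HI/M_NH₃) = √(127.91/17.03) = 2.741.
With d_NH₃ + d_HI = 1.73 m, d_HI = 1.73/(1 + 2.741) = 0.4625 m.
d_NH₃ = 1.73 − 0.4625 = 1.27 m.

1.27 m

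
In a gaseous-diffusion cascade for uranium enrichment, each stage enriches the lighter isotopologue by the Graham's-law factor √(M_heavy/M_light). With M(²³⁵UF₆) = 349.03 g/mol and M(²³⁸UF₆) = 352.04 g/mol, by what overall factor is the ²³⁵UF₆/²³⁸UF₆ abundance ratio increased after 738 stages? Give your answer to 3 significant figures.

Each stage multiplies the ratio by α = √(352.04/349.03), so after 738 stages the overall factor is α^738 = (352.04/349.03)^(738/2).
= 1.00862^369 = 23.8.

23.8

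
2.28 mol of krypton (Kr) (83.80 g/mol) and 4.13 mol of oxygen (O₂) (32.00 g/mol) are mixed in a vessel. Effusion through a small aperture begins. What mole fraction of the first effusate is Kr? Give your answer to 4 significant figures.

The effusion rate of species i is ∝ p_i/√M_i ∝ n_i/√M_i.
Mole fraction of Kr in the effusate = (n_Kr/√M_Kr) / (n_Kr/√M_Kr + n_O₂/√M_O₂)
= (2.28/√83.80) / (2.28/√83.80 + 4.13/√32.00) = 0.2491/(0.2491 + 0.7301) = 0.2544.

0.2544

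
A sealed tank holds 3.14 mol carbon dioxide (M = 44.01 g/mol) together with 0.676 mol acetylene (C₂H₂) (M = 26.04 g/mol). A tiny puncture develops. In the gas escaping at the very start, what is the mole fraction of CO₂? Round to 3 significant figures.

0.781

Each component's effusion rate ∝ (its partial pressure)·(1/√M) ∝ n_i/√M_i.
Mole fraction of CO₂ in the effusate = (n_CO₂/√M_CO₂) / (n_CO₂/√M_CO₂ + n_C₂H₂/√M_C₂H₂)
= (3.14/√44.01) / (3.14/√44.01 + 0.676/√26.04) = 0.4733/(0.4733 + 0.1325) = 0.781.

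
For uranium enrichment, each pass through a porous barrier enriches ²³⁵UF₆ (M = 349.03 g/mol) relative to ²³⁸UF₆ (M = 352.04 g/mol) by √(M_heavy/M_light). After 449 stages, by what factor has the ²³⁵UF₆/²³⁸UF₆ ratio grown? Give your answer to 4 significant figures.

Overall factor = α^449 with α = √(352.04/349.03), i.e. (352.04/349.03)^(449/2).
= 1.00862^(449/2) = 6.874.

6.874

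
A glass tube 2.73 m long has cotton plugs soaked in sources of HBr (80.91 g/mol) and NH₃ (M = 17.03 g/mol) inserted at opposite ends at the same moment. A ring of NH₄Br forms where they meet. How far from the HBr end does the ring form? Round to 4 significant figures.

0.8586 m

The fronts meet when d_HBr + d_NH₃ = L with d_HBr/d_NH₃ = √(M_NH₃/M_HBr) (Graham's law). Here √(M_NH₃/M_HBr) = √(17.03/80.91) = 0.4588.
With d_HBr + d_NH₃ = 2.73 m, d_NH₃ = 2.73/(1 + 0.4588) = 1.871 m.
d_HBr = 2.73 − 1.871 = 0.8586 m.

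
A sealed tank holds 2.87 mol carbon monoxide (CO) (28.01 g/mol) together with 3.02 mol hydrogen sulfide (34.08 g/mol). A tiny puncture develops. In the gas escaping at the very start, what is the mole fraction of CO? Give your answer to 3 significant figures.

Each component's effusion rate ∝ (its partial pressure)·(1/√M) ∝ n_i/√M_i.
x_CO(eff) = (n_CO/√M_CO) / (n_CO/√M_CO + n_H₂S/√M_H₂S)
= (2.87/√28.01) / (2.87/√28.01 + 3.02/√34.08) = 0.5423/(0.5423 + 0.5173) = 0.512.

0.512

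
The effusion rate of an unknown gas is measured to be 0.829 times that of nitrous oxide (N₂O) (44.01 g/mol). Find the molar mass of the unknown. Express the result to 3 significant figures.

64.0 g/mol

Using Graham's law: rate_X/rate_N₂O = √(M_N₂O/M_X).
0.829 = √(44.01/M_X)
M_X = 44.01 / 0.829² = 44.01 / 0.6872 = 64.0 g/mol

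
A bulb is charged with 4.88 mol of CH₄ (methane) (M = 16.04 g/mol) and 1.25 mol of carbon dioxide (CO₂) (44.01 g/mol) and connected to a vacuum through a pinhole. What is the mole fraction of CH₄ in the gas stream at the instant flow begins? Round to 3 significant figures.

Rate_i ∝ x_i/√M_i (Graham's law weighted by mole fraction), so the effusate composition follows n_i/√M_i.
So x_CH₄ in the escaping gas = (n_CH₄/√M_CH₄) / Σ(n_i/√M_i)
= (4.88/√16.04) / (4.88/√16.04 + 1.25/√44.01) = 1.218/(1.218 + 0.1884) = 0.866.

0.866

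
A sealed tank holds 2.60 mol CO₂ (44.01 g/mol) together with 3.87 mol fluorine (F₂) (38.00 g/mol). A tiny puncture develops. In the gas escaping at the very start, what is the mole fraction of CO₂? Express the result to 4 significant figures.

0.3843

Effusion rate of each component ∝ n_i/√M_i (partial pressure × 1/√M).
So x_CO₂ in the escaping gas = (n_CO₂/√M_CO₂) / Σ(n_i/√M_i)
= (2.60/√44.01) / (2.60/√44.01 + 3.87/√38.00) = 0.3919/(0.3919 + 0.6278) = 0.3843.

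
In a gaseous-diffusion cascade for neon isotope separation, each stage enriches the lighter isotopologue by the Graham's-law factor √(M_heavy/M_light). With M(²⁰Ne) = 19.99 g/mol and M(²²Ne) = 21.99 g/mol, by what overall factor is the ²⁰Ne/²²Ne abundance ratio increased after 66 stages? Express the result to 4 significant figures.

After 66 stages the ratio has grown by (√(21.99/19.99))^66 = (21.99/19.99)^(66/2).
= 1.10005^33 = 23.26.

23.26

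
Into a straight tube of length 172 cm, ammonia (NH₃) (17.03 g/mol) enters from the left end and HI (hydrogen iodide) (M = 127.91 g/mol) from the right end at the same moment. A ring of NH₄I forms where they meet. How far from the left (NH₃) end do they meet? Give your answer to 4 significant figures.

126.0 cm

The fronts meet when d_NH₃ + d_HI = L with d_NH₃/d_HI = √(M_HI/M_NH₃) (Graham's law). Here √(M_HI/M_NH₃) = √(127.91/17.03) = 2.741.
With d_NH₃ + d_HI = 172 cm, d_HI = 172/(1 + 2.741) = 45.98 cm.
d_NH₃ = 172 − 45.98 = 126.0 cm.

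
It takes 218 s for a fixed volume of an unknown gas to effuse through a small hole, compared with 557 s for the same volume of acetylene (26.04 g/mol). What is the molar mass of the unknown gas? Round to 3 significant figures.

Graham's law gives t_X/t_C₂H₂ = √(M_X/M_C₂H₂).
218/557 = 0.3914 = √(M_X/26.04)
M_X = 26.04 × 0.3914² = 26.04 × 0.1532 = 3.99 g/mol

3.99 g/mol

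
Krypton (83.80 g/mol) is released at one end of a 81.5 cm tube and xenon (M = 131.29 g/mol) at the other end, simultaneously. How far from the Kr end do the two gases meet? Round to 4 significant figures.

45.30 cm

Distances travelled in equal time are proportional to diffusion rates, so d_Kr/d_Xe = √(M_Xe/M_Kr) = √(131.29/83.80) = 1.252.
With d_Kr + d_Xe = 81.5 cm, d_Xe = 81.5/(1 + 1.252) = 36.20 cm.
d_Kr = 81.5 − 36.20 = 45.30 cm.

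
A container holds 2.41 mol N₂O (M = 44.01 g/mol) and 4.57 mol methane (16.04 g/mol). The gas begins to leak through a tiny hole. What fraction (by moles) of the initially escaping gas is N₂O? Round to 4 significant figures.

0.2415

Rate_i ∝ x_i/√M_i (Graham's law weighted by mole fraction), so the effusate composition follows n_i/√M_i.
So x_N₂O in the escaping gas = (n_N₂O/√M_N₂O) / Σ(n_i/√M_i)
= (2.41/√44.01) / (2.41/√44.01 + 4.57/√16.04) = 0.3633/(0.3633 + 1.141) = 0.2415.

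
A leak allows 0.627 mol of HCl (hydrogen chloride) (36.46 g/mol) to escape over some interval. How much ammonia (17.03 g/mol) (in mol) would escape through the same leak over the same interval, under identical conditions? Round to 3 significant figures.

By Graham's law, rate_NH₃/rate_HCl = √(M_HCl/M_NH₃) = √(36.46/17.03) = √2.141 = 1.463.
So the amount for NH₃ is 0.627 × 1.463 = 0.917 mol.

0.917 mol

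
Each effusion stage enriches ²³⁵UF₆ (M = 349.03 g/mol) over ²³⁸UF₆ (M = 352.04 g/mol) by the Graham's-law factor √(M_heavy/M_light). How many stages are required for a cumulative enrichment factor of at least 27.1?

769

Single-stage factor α = √(352.04/349.03), so ln α = ½ ln(1.00862) = 0.004293.
Need α^N ≥ 27.1 ⇒ N ≥ ln(27.1) / ln α = 3.300 / 0.004293 = 768.50.
Rounding up, N = 769 stages.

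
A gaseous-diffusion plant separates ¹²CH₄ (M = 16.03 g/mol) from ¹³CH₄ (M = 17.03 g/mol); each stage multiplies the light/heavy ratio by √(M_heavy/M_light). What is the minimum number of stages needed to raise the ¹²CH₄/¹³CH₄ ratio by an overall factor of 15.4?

Single-stage factor α = √(17.03/16.03), so ln α = ½ ln(1.06238) = 0.03026.
Need α^N ≥ 15.4 ⇒ N ≥ ln(15.4) / ln α = 2.734 / 0.03026 = 90.37.
Minimum whole number of stages: N = 91.

91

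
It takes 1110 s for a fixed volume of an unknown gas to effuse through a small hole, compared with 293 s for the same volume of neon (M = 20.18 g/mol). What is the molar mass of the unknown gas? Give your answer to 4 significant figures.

Using Graham's law: t_X/t_Ne = √(M_X/M_Ne).
1110/293 = 3.788 = √(M_X/20.18)
M_X = 20.18 × 3.788² = 20.18 × 14.35 = 289.6 g/mol

289.6 g/mol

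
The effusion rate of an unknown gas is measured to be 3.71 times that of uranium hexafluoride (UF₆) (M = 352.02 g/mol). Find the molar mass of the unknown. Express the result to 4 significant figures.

Since effusion rate ∝ 1/√M, rate_X/rate_UF₆ = √(M_UF₆/M_X).
3.71 = √(352.02/M_X)
M_X = 352.02 / 3.71² = 352.02 / 13.76 = 25.58 g/mol

25.58 g/mol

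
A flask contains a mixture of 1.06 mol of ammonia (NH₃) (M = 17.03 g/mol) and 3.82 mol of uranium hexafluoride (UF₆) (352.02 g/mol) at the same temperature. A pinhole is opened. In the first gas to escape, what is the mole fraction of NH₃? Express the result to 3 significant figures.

0.558

The effusion rate of species i is ∝ p_i/√M_i ∝ n_i/√M_i.
So x_NH₃ in the escaping gas = (n_NH₃/√M_NH₃) / Σ(n_i/√M_i)
= (1.06/√17.03) / (1.06/√17.03 + 3.82/√352.02) = 0.2569/(0.2569 + 0.2036) = 0.558.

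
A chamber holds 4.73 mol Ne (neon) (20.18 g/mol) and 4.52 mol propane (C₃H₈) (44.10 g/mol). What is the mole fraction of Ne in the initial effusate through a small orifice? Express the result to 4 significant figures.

The effusion rate of species i is ∝ p_i/√M_i ∝ n_i/√M_i.
So x_Ne in the escaping gas = (n_Ne/√M_Ne) / Σ(n_i/√M_i)
= (4.73/√20.18) / (4.73/√20.18 + 4.52/√44.10) = 1.053/(1.053 + 0.6806) = 0.6074.

0.6074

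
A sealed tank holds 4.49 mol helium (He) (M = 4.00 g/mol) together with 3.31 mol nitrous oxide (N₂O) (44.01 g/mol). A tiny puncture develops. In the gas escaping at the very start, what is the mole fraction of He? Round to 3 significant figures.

Effusion rate of each component ∝ n_i/√M_i (partial pressure × 1/√M).
Mole fraction of He in the effusate = (n_He/√M_He) / (n_He/√M_He + n_N₂O/√M_N₂O)
= (4.49/√4.00) / (4.49/√4.00 + 3.31/√44.01) = 2.245/(2.245 + 0.4989) = 0.818.

0.818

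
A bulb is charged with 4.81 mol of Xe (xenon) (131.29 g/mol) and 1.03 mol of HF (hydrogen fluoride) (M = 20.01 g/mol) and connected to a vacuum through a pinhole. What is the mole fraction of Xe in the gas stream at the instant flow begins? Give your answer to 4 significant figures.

0.6458

Each component's effusion rate ∝ (its partial pressure)·(1/√M) ∝ n_i/√M_i.
So x_Xe in the escaping gas = (n_Xe/√M_Xe) / Σ(n_i/√M_i)
= (4.81/√131.29) / (4.81/√131.29 + 1.03/√20.01) = 0.4198/(0.4198 + 0.2303) = 0.6458.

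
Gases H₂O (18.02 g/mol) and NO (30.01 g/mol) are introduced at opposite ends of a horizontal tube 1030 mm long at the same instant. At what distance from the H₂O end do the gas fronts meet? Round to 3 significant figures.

580 mm

The fronts meet when d_H₂O + d_NO = L with d_H₂O/d_NO = √(M_NO/M_H₂O) (Graham's law). Here √(M_NO/M_H₂O) = √(30.01/18.02) = 1.290.
With d_H₂O + d_NO = 1030 mm, d_NO = 1030/(1 + 1.290) = 449.7 mm.
d_H₂O = 1030 − 449.7 = 580 mm.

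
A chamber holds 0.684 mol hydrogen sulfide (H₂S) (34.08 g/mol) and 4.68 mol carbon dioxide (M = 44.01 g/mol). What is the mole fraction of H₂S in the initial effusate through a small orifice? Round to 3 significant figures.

0.142

Each component's effusion rate ∝ (its partial pressure)·(1/√M) ∝ n_i/√M_i.
x_H₂S(eff) = (n_H₂S/√M_H₂S) / (n_H₂S/√M_H₂S + n_CO₂/√M_CO₂)
= (0.684/√34.08) / (0.684/√34.08 + 4.68/√44.01) = 0.1172/(0.1172 + 0.7055) = 0.142.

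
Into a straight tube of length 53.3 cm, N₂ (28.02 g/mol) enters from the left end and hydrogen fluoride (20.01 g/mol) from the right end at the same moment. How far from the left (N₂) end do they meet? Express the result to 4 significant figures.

In equal time, each gas travels a distance ∝ its rate ∝ 1/√M, so d_N₂/d_HF = √(M_HF/M_N₂) = √(20.01/28.02) = 0.8451.
With d_N₂ + d_HF = 53.3 cm, d_HF = 53.3/(1 + 0.8451) = 28.89 cm.
d_N₂ = 53.3 − 28.89 = 24.41 cm.

24.41 cm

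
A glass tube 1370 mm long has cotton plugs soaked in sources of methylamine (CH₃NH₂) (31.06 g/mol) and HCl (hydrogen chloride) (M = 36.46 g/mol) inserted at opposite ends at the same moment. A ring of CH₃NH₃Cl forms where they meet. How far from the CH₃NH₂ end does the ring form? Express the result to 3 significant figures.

712 mm

Graham's law gives d_CH₃NH₂/d_HCl = rate_CH₃NH₂/rate_HCl = √(M_HCl/M_CH₃NH₂) = √(36.46/31.06) = 1.083.
With d_CH₃NH₂ + d_HCl = 1370 mm, d_HCl = 1370/(1 + 1.083) = 657.6 mm.
d_CH₃NH₂ = 1370 − 657.6 = 712 mm.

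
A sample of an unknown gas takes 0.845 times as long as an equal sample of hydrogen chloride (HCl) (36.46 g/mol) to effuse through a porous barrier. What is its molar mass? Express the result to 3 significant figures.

Using Graham's law: t_X/t_HCl = √(M_X/M_HCl).
0.845 = √(M_X/36.46)
M_X = 36.46 × 0.845² = 36.46 × 0.7140 = 26.0 g/mol

26.0 g/mol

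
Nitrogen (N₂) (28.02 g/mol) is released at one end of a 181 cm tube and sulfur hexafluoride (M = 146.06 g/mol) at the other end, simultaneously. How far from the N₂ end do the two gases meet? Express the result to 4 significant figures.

In equal time, each gas travels a distance ∝ its rate ∝ 1/√M, so d_N₂/d_SF₆ = √(M_SF₆/M_N₂) = √(146.06/28.02) = 2.283.
With d_N₂ + d_SF₆ = 181 cm, d_SF₆ = 181/(1 + 2.283) = 55.13 cm.
d_N₂ = 181 − 55.13 = 125.9 cm.

125.9 cm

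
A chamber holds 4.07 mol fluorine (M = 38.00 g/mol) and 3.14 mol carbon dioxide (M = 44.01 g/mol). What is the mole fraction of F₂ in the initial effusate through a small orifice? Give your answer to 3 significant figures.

Each component's effusion rate ∝ (its partial pressure)·(1/√M) ∝ n_i/√M_i.
Mole fraction of F₂ in the effusate = (n_F₂/√M_F₂) / (n_F₂/√M_F₂ + n_CO₂/√M_CO₂)
= (4.07/√38.00) / (4.07/√38.00 + 3.14/√44.01) = 0.6602/(0.6602 + 0.4733) = 0.582.

0.582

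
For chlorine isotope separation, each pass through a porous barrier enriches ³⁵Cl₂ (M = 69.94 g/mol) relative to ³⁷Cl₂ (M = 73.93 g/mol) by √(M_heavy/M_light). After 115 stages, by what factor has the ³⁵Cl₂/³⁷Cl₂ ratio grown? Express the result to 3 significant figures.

After 115 stages the ratio has grown by (√(73.93/69.94))^115 = (73.93/69.94)^(115/2).
= 1.05705^(115/2) = 24.3.

24.3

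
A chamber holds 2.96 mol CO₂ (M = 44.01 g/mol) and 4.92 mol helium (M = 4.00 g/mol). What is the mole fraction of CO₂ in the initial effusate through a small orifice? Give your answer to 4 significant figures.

0.1535

Effusion rate of each component ∝ n_i/√M_i (partial pressure × 1/√M).
x_CO₂(eff) = (n_CO₂/√M_CO₂) / (n_CO₂/√M_CO₂ + n_He/√M_He)
= (2.96/√44.01) / (2.96/√44.01 + 4.92/√4.00) = 0.4462/(0.4462 + 2.460) = 0.1535.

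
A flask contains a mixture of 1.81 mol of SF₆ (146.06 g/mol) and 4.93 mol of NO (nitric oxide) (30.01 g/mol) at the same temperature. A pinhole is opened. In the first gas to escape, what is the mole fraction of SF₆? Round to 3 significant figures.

0.143

Rate_i ∝ x_i/√M_i (Graham's law weighted by mole fraction), so the effusate composition follows n_i/√M_i.
So x_SF₆ in the escaping gas = (n_SF₆/√M_SF₆) / Σ(n_i/√M_i)
= (1.81/√146.06) / (1.81/√146.06 + 4.93/√30.01) = 0.1498/(0.1498 + 0.8999) = 0.143.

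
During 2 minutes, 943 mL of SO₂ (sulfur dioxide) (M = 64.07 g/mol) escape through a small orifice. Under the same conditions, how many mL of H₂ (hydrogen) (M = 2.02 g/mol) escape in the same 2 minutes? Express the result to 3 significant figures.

Using Graham's law: rate_H₂/rate_SO₂ = √(M_SO₂/M_H₂) = √(64.07/2.02) = √31.72 = 5.632.
So the volume for H₂ is 943 × 5.632 = 5310 mL.

5310 mL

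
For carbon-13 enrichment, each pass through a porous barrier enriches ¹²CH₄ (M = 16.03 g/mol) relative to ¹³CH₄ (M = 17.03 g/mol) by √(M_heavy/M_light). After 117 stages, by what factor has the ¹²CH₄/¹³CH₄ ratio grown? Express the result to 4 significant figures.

34.47

Each stage multiplies the ratio by α = √(17.03/16.03), so after 117 stages the overall factor is α^117 = (17.03/16.03)^(117/2).
= 1.06238^(117/2) = 34.47.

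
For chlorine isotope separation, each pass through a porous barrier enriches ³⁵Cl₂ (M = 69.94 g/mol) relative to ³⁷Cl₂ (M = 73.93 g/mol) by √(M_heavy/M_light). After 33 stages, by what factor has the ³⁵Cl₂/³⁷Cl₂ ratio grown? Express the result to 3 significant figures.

Overall factor = α^33 with α = √(73.93/69.94), i.e. (73.93/69.94)^(33/2).
= 1.05705^(33/2) = 2.50.

2.50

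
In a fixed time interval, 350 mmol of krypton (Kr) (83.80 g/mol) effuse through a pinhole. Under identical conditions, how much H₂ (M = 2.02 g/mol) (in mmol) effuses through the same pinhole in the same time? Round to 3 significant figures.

2250 mmol

From Graham's law, rate_H₂/rate_Kr = √(M_Kr/M_H₂) = √(83.80/2.02) = √41.49 = 6.441.
So the amount for H₂ is 350 × 6.441 = 2250 mmol.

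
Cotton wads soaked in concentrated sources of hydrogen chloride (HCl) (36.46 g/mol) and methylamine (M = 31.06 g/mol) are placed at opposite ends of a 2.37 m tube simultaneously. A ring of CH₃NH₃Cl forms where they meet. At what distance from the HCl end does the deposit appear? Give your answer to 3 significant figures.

Graham's law gives d_HCl/d_CH₃NH₂ = rate_HCl/rate_CH₃NH₂ = √(M_CH₃NH₂/M_HCl) = √(31.06/36.46) = 0.9230.
With d_HCl + d_CH₃NH₂ = 2.37 m, d_CH₃NH₂ = 2.37/(1 + 0.9230) = 1.232 m.
d_HCl = 2.37 − 1.232 = 1.14 m.

1.14 m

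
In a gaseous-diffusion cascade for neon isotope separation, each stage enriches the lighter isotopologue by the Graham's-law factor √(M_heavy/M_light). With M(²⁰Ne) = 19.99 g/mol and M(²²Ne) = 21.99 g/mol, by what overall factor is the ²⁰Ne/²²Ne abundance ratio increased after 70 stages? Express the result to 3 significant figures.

Each stage multiplies the ratio by α = √(21.99/19.99), so after 70 stages the overall factor is α^70 = (21.99/19.99)^(70/2).
= 1.10005^35 = 28.1.

28.1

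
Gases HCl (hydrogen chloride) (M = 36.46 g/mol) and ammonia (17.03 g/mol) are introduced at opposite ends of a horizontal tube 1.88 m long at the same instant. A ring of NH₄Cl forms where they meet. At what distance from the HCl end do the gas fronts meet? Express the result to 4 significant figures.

0.7632 m

Distances travelled in equal time are proportional to diffusion rates, so d_HCl/d_NH₃ = √(M_NH₃/M_HCl) = √(17.03/36.46) = 0.6834.
With d_HCl + d_NH₃ = 1.88 m, d_NH₃ = 1.88/(1 + 0.6834) = 1.117 m.
d_HCl = 1.88 − 1.117 = 0.7632 m.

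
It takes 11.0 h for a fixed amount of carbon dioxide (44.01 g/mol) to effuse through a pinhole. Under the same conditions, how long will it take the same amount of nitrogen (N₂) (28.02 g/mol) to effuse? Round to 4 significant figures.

8.777 h

Since effusion rate ∝ 1/√M, t_N₂/t_CO₂ = √(M_N₂/M_CO₂) = √(28.02/44.01) = √0.6367 = 0.7979.
So the time for N₂ is 11.0 × 0.7979 = 8.777 h.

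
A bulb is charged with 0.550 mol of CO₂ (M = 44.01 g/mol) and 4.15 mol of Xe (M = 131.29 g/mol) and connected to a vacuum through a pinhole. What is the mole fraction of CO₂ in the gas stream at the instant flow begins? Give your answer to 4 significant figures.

0.1863

Effusion rate of each component ∝ n_i/√M_i (partial pressure × 1/√M).
x_CO₂(eff) = (n_CO₂/√M_CO₂) / (n_CO₂/√M_CO₂ + n_Xe/√M_Xe)
= (0.550/√44.01) / (0.550/√44.01 + 4.15/√131.29) = 0.08291/(0.08291 + 0.3622) = 0.1863.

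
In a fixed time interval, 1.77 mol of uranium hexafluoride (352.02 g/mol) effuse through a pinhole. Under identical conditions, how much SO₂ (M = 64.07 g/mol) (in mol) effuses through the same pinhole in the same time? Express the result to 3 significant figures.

4.15 mol

By Graham's law, rate_SO₂/rate_UF₆ = √(M_UF₆/M_SO₂) = √(352.02/64.07) = √5.494 = 2.344.
So the amount for SO₂ is 1.77 × 2.344 = 4.15 mol.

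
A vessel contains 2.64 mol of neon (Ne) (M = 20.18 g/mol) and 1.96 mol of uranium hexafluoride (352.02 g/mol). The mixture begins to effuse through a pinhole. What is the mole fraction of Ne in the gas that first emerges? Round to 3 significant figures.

0.849

Rate_i ∝ x_i/√M_i (Graham's law weighted by mole fraction), so the effusate composition follows n_i/√M_i.
So x_Ne in the escaping gas = (n_Ne/√M_Ne) / Σ(n_i/√M_i)
= (2.64/√20.18) / (2.64/√20.18 + 1.96/√352.02) = 0.5877/(0.5877 + 0.1045) = 0.849.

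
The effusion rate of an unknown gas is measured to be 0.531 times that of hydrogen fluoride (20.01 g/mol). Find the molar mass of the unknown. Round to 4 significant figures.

Since effusion rate ∝ 1/√M, rate_X/rate_HF = √(M_HF/M_X).
0.531 = √(20.01/M_X)
M_X = 20.01 / 0.531² = 20.01 / 0.2820 = 70.97 g/mol

70.97 g/mol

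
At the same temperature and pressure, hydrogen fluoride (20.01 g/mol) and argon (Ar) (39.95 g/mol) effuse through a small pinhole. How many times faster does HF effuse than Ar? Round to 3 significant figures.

Since effusion rate ∝ 1/√M, rate_HF/rate_Ar = √(M_Ar/M_HF) = √(39.95/20.01) = √1.997 = 1.41.

1.41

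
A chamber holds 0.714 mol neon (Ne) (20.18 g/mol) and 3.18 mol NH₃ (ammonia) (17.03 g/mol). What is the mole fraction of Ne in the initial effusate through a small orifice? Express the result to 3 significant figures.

0.171

The effusion rate of species i is ∝ p_i/√M_i ∝ n_i/√M_i.
x_Ne(eff) = (n_Ne/√M_Ne) / (n_Ne/√M_Ne + n_NH₃/√M_NH₃)
= (0.714/√20.18) / (0.714/√20.18 + 3.18/√17.03) = 0.1589/(0.1589 + 0.7706) = 0.171.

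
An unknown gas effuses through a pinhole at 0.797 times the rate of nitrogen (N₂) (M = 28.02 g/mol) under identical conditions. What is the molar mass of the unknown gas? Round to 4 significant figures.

By Graham's law, rate_X/rate_N₂ = √(M_N₂/M_X).
0.797 = √(28.02/M_X)
M_X = 28.02 / 0.797² = 28.02 / 0.6352 = 44.11 g/mol

44.11 g/mol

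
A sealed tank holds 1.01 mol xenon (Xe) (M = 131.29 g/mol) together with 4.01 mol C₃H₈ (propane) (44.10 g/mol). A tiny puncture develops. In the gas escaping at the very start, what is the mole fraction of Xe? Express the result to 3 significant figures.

The effusion rate of species i is ∝ p_i/√M_i ∝ n_i/√M_i.
x_Xe(eff) = (n_Xe/√M_Xe) / (n_Xe/√M_Xe + n_C₃H₈/√M_C₃H₈)
= (1.01/√131.29) / (1.01/√131.29 + 4.01/√44.10) = 0.08815/(0.08815 + 0.6038) = 0.127.

0.127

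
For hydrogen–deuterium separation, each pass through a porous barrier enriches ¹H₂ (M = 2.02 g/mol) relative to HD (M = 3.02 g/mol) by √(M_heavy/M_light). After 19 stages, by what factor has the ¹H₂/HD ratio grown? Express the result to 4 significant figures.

Each stage multiplies the ratio by α = √(3.02/2.02), so after 19 stages the overall factor is α^19 = (3.02/2.02)^(19/2).
= 1.49505^(19/2) = 45.63.

45.63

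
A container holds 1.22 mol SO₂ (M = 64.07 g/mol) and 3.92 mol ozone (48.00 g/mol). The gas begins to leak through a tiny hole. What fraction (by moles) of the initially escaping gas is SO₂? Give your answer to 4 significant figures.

0.2122

Rate_i ∝ x_i/√M_i (Graham's law weighted by mole fraction), so the effusate composition follows n_i/√M_i.
x_SO₂(eff) = (n_SO₂/√M_SO₂) / (n_SO₂/√M_SO₂ + n_O₃/√M_O₃)
= (1.22/√64.07) / (1.22/√64.07 + 3.92/√48.00) = 0.1524/(0.1524 + 0.5658) = 0.2122.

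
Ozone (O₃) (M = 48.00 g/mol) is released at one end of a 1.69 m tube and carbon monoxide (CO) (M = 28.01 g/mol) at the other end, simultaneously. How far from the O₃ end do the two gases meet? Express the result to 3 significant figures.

0.732 m

Distances travelled in equal time are proportional to diffusion rates, so d_O₃/d_CO = √(M_CO/M_O₃) = √(28.01/48.00) = 0.7639.
With d_O₃ + d_CO = 1.69 m, d_CO = 1.69/(1 + 0.7639) = 0.9581 m.
d_O₃ = 1.69 − 0.9581 = 0.732 m.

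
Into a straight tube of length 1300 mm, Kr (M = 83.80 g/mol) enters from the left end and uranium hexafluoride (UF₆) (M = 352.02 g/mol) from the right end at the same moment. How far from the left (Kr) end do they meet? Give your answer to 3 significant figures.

Graham's law gives d_Kr/d_UF₆ = rate_Kr/rate_UF₆ = √(M_UF₆/M_Kr) = √(352.02/83.80) = 2.050.
With d_Kr + d_UF₆ = 1300 mm, d_UF₆ = 1300/(1 + 2.050) = 426.3 mm.
d_Kr = 1300 − 426.3 = 874 mm.

874 mm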